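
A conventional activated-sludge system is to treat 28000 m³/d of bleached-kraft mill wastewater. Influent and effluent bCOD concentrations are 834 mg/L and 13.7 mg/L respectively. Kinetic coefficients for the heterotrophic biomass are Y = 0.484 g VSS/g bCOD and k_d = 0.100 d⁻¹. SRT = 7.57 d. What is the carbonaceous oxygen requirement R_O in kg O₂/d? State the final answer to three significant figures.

R_O ≈ 14000 kg O₂/d

Correct the yield for decay: Y_obs = Y/(1 + k_d θ_c) = 0.484 / (1 + 0.100 × 7.57) = 0.484 / 1.757 = 0.2755.
Substrate removed = Q·(S₀ − S) = 28000 m³/d × (834 − 13.7) g/m³ = 2.3×10^7 g/d = 22968 kg/d.
Net sludge production P_X = 0.2755 × 22968 = 6327 kg VSS/d.
R_O = Q·(S₀ − S) − 1.42·P_X = 22968 − 1.42 × 6327 = 13984 kg O₂/d.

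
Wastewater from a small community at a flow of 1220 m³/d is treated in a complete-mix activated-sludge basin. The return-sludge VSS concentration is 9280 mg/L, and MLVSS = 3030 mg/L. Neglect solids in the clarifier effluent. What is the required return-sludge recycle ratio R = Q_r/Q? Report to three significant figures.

R ≈ 0.485

Solids balance on the clarifier gives (1+R)X = R·X_r, so R = X/(X_r − X) = 3030 / (9280 − 3030) = 0.4848.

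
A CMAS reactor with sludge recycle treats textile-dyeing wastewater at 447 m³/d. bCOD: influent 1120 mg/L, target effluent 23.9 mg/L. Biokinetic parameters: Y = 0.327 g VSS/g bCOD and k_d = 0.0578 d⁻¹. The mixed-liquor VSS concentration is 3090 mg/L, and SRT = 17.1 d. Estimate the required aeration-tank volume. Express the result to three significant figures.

Steady-state biomass mass balance: V·X·(1 + k_d·θ_c) = Y·Q·(S₀ − S)·θ_c, so V = 0.327 × 447 × (1120 − 23.9) × 17.1 / [3090 × (1 + 0.0578 × 17.1)] = 2.74×10^6 / 6144 = 445.9 m³.

V ≈ 446 m³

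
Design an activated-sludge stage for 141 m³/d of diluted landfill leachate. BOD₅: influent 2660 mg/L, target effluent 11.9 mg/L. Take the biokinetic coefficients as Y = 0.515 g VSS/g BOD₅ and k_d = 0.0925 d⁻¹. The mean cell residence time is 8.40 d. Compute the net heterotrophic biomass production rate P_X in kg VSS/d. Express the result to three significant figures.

P_X ≈ 108 kg VSS/d

The observed yield is Y_obs = Y/(1 + k_d·θ_c) = 0.515 / (1 + 0.0925 × 8.40) = 0.515 / 1.777 = 0.2898 g VSS per g BOD₅ removed.
Mass of BOD₅ removed per day: Q(S₀ − S) = 141 × 2648 g/m³ = 373.4 kg/d.
P_X = Y_obs · Q(S₀ − S) = 0.2898 × 373.4 = 108.2 kg VSS/d.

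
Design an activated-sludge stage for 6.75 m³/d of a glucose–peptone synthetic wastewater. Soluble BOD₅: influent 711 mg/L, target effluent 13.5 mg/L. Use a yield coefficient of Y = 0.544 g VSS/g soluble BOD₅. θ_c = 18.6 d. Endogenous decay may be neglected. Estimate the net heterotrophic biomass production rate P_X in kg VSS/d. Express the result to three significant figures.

With endogenous decay neglected, the observed yield equals the true yield: Y_obs = Y = 0.544 g VSS/g soluble BOD₅.
Substrate removed = Q·(S₀ − S) = 6.75 m³/d × (711 − 13.5) g/m³ = 4.71×10^3 g/d = 4.708 kg/d.
So the net sludge growth is P_X = 0.5440 × 4.708 = 2.561 kg VSS/d.

P_X ≈ 2.56 kg VSS/d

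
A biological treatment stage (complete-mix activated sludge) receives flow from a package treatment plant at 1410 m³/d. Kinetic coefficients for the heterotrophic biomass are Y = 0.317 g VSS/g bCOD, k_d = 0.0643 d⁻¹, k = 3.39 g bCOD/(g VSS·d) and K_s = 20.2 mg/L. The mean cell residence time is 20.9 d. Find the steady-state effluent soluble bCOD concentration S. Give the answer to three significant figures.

S ≈ 2.35 mg/L

From the Monod/SRT balance for a CMAS, S = K_s·(1+k_d θ_c)/[θ_c·(Y k − k_d) − 1] = 20.2 × (1 + 0.0643 × 20.9) / [20.9 × (0.317 × 3.39 − 0.0643) − 1] = 47.35 / 20.12 = 2.354 mg/L.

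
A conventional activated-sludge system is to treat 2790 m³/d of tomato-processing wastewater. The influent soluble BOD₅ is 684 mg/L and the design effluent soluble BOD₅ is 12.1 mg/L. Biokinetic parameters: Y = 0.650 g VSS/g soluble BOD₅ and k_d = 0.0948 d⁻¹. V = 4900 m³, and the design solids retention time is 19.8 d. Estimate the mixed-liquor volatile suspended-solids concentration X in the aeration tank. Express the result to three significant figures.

Solving the biomass balance for X: X = Y Q (S₀−S) θ_c / [V (1+k_d θ_c)] = 0.650 × 2790 × (684 − 12.1) × 19.8 / [4900 × (1 + 0.0948 × 19.8)] = 1711 mg/L.

X ≈ 1710 mg/L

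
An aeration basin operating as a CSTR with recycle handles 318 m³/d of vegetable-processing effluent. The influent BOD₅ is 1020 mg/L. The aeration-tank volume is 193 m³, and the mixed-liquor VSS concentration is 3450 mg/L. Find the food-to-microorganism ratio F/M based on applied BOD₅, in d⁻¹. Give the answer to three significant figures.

F/M = Q·S₀ / (V·X) = 318 × 1020 / (193.0 × 3450) = 0.4871 g BOD₅·(g VSS·d)⁻¹.

F/M ≈ 0.487 d⁻¹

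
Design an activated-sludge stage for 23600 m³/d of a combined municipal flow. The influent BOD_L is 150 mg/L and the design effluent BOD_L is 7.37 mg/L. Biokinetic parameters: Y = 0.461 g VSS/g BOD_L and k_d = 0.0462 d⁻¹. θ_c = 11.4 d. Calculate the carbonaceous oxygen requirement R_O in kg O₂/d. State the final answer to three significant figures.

R_O ≈ 1920 kg O₂/d

Y_obs = Y / (1 + k_d θ_c) = 0.461 / (1 + 0.0462 × 11.4) = 0.461 / 1.527 = 0.3020.
Q·(S₀ − S) = 23600 × (150 − 7.37) × 10⁻³ = 3366 kg/d removed.
Net sludge production P_X = 0.3020 × 3366 = 1016 kg VSS/d.
Carbonaceous O₂ demand = substrate oxidised − cell-mass equivalent = 3366 − 1.42 × 1016 = 1923 kg O₂/d.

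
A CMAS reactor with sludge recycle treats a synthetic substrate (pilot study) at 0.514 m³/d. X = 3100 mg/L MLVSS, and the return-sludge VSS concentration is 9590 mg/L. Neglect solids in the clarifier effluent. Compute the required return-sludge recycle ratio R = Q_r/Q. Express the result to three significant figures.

R ≈ 0.478

R = Q_r/Q = X/(X_r − X) = 3100 / (9590 − 3100) = 0.4777.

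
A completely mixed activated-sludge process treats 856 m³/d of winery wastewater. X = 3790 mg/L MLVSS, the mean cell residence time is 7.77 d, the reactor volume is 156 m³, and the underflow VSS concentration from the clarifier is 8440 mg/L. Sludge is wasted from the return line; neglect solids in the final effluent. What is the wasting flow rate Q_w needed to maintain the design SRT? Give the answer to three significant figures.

Wasting from the return line (neglecting effluent solids): Q_w = V·X / (θ_c·X_r) = 156.0 × 3790 / (7.77 × 8440) = 9.016 m³/d.

Q_w ≈ 9.02 m³/d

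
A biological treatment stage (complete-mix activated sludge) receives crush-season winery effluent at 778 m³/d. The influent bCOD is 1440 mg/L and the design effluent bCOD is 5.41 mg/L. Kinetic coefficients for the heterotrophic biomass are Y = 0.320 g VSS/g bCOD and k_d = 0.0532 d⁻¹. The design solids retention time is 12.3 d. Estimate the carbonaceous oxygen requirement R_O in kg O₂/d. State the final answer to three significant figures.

Correct the yield for decay: Y_obs = Y/(1 + k_d θ_c) = 0.320 / (1 + 0.0532 × 12.3) = 0.320 / 1.654 = 0.1934.
Substrate removed = Q·(S₀ − S) = 778 m³/d × (1440 − 5.41) g/m³ = 1.12×10^6 g/d = 1116 kg/d.
Net sludge production P_X = 0.1934 × 1116 = 215.9 kg VSS/d.
R_O = Q·ΔS − 1.42 P_X = 1116 − 306.6 = 809.6 kg O₂/d.

R_O ≈ 810 kg O₂/d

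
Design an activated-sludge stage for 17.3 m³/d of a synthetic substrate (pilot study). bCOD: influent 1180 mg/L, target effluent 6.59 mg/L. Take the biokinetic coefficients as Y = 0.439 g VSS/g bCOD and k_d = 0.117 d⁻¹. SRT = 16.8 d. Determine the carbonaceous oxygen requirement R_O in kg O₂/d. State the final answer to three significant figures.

R_O ≈ 16.0 kg O₂/d

The observed yield is Y_obs = Y/(1 + k_d·θ_c) = 0.439 / (1 + 0.117 × 16.8) = 0.439 / 2.966 = 0.1480 g VSS per g bCOD removed.
ΔS = 1180 − 6.59 = 1173 mg/L, so the substrate removal rate is 17.3 × 1173/1000 = 20.30 kg bCOD/d.
Biomass synthesised: P_X = Y_obs × 20.30 = 3.005 kg VSS/d.
R_O = Q·(S₀ − S) − 1.42·P_X = 20.30 − 1.42 × 3.005 = 16.03 kg O₂/d.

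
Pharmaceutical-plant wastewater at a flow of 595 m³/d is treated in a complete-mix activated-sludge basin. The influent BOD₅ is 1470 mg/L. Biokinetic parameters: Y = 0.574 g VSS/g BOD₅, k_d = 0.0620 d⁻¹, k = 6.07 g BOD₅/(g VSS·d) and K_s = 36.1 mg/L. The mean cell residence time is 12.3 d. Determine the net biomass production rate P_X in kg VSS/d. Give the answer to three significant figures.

P_X ≈ 285 kg VSS/d

From the Monod/SRT balance for a CMAS, S = K_s·(1+k_d θ_c)/[θ_c·(Y k − k_d) − 1] = 36.1 × (1 + 0.0620 × 12.3) / [12.3 × (0.574 × 6.07 − 0.0620) − 1] = 63.63 / 41.09 = 1.548 mg/L.
Observed yield with endogenous decay: Y_obs = Y / (1 + k_d·θ_c) = 0.574 / (1 + 0.0620 × 12.3) = 0.574 / 1.763 = 0.3257 g VSS/g BOD₅.
ΔS = 1470 − 1.55 = 1468 mg/L, so the substrate removal rate is 595 × 1468/1000 = 873.7 kg BOD₅/d.
Biomass produced: P_X = Y_obs·Q·ΔS = 0.3257 × 873.7 ≈ 284.5 kg VSS/d.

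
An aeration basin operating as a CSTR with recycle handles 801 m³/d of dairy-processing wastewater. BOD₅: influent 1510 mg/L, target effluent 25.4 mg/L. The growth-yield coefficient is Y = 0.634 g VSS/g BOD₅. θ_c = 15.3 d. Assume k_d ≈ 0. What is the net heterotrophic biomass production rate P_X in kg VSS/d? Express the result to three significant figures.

Since k_d ≈ 0, Y_obs = Y = 0.634 g VSS/g BOD₅.
Substrate removed = Q·(S₀ − S) = 801 m³/d × (1510 − 25.4) g/m³ = 1.19×10^6 g/d = 1189 kg/d.
P_X = Y_obs · Q(S₀ − S) = 0.6340 × 1189 = 753.9 kg VSS/d.

P_X ≈ 754 kg VSS/d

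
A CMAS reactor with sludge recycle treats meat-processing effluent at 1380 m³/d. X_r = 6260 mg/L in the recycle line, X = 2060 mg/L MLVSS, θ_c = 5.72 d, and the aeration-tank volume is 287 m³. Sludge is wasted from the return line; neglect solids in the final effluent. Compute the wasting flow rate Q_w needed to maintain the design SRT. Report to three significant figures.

Q_w = (V·X)/(θ_c X_r) = 287.0 × 2060 / (5.72 × 6260) = 16.51 m³/d.

Q_w ≈ 16.5 m³/d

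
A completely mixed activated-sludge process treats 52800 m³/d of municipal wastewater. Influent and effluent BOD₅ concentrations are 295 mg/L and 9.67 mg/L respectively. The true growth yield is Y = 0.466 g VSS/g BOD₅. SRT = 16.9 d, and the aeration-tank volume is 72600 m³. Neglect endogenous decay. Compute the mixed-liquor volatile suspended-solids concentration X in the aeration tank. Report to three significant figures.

X ≈ 1630 mg/L

X = Y·Q·ΔS·θ_c / V = 0.466 × 52800 × (295 − 9.67) × 16.9 / 72600 = 1634 mg/L.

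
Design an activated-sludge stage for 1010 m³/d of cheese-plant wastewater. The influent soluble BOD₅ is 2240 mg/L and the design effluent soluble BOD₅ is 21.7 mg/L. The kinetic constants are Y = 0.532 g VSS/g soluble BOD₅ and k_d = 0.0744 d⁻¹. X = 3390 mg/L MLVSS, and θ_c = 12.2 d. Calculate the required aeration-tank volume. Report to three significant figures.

Steady-state biomass mass balance: V·X·(1 + k_d·θ_c) = Y·Q·(S₀ − S)·θ_c, so V = 0.532 × 1010 × (2240 − 21.7) × 12.2 / [3390 × (1 + 0.0744 × 12.2)] = 1.45×10^7 / 6467 = 2249 m³.

V ≈ 2250 m³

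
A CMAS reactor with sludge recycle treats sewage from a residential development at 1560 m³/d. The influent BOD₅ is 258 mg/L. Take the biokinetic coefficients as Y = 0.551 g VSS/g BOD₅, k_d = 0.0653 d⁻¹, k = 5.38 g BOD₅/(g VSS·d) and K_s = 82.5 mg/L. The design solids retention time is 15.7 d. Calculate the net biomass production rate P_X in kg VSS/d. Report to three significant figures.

P_X ≈ 108 kg VSS/d

Effluent substrate depends only on kinetics and SRT: S = K_s(1 + k_d θ_c) / [θ_c(Yk − k_d) − 1] = 82.5 × (1 + 0.0653 × 15.7) / [15.7 × (0.551 × 5.38 − 0.0653) − 1] = 167.1 / 44.52 = 3.753 mg/L.
The observed yield is Y_obs = Y/(1 + k_d·θ_c) = 0.551 / (1 + 0.0653 × 15.7) = 0.551 / 2.025 = 0.2721 g VSS per g BOD₅ removed.
Substrate removed = Q·(S₀ − S) = 1560 m³/d × (258 − 3.75) g/m³ = 3.97×10^5 g/d = 396.6 kg/d.
Biomass produced: P_X = Y_obs·Q·ΔS = 0.2721 × 396.6 ≈ 107.9 kg VSS/d.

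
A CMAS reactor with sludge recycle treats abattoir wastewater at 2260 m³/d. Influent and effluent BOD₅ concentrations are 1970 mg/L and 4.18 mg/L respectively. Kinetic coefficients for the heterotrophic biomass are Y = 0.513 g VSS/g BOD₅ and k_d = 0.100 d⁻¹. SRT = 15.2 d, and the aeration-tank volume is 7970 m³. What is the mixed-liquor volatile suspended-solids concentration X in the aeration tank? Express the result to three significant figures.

X ≈ 1720 mg/L

Solving the biomass balance for X: X = Y Q (S₀−S) θ_c / [V (1+k_d θ_c)] = 0.513 × 2260 × (1970 − 4.18) × 15.2 / [7970 × (1 + 0.100 × 15.2)] = 1725 mg/L.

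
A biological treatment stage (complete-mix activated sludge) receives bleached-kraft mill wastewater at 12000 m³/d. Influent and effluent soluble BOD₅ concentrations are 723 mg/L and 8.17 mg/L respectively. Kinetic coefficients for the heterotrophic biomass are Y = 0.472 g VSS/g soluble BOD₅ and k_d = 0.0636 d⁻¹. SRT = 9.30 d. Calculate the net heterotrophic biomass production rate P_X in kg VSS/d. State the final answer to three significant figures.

Y_obs = Y / (1 + k_d θ_c) = 0.472 / (1 + 0.0636 × 9.30) = 0.472 / 1.591 = 0.2966.
Mass of soluble BOD₅ removed per day: Q(S₀ − S) = 12000 × 714.8 g/m³ = 8578 kg/d.
So the net sludge growth is P_X = 0.2966 × 8578 = 2544 kg VSS/d.

P_X ≈ 2540 kg VSS/d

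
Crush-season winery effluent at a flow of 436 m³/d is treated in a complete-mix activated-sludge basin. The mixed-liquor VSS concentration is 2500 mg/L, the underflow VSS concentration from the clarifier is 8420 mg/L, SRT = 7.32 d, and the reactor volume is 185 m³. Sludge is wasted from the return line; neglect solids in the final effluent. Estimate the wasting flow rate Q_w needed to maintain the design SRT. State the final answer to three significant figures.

θ_c = V·X/(Q_w·X_r) when wasting from the recycle, so Q_w = V·X/(θ_c·X_r) = 185.0 × 2500 / (7.32 × 8420) = 7.504 m³/d.

Q_w ≈ 7.50 m³/d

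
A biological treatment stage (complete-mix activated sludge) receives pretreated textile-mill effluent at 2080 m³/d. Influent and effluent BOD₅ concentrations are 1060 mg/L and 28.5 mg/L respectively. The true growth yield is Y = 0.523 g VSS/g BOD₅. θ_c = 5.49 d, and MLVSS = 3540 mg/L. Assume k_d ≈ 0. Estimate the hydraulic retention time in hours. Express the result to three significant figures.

τ ≈ 20.1 h

With k_d = 0 the design equation reduces to V = Y Q (S₀−S) θ_c / X = 0.523 × 2080 × (1060 − 28.5) × 5.49 / 3540 = 1740 m³.
Hydraulic retention time τ = V/Q = 1740 / 2080 = 0.8366 d = 20.08 h.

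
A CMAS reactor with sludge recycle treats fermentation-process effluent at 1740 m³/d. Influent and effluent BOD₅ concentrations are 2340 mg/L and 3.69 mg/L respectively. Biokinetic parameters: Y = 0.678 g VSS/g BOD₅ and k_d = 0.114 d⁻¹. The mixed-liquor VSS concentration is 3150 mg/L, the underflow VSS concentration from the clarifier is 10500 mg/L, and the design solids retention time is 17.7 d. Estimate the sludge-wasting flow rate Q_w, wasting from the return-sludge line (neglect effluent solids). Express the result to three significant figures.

Q_w ≈ 87.0 m³/d

From the SRT design equation V = Y Q (S₀−S) θ_c / [X (1 + k_d θ_c)] = 0.678 × 1740 × (2340 − 3.69) × 17.7 / [3150 × (1 + 0.114 × 17.7)] = 4.88×10^7 / 9506 = 5132 m³.
Wasting from the return line (neglecting effluent solids): Q_w = V·X / (θ_c·X_r) = 5132 × 3150 / (17.7 × 10500) = 86.98 m³/d.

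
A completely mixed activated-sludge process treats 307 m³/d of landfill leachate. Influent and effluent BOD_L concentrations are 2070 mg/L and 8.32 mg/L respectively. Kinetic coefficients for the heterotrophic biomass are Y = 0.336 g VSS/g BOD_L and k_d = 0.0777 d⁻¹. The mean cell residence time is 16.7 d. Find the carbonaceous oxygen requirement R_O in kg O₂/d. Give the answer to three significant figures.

Y_obs = Y / (1 + k_d θ_c) = 0.336 / (1 + 0.0777 × 16.7) = 0.336 / 2.298 = 0.1462.
Substrate removed = Q·(S₀ − S) = 307 m³/d × (2070 − 8.32) g/m³ = 6.33×10^5 g/d = 632.9 kg/d.
P_X = Y_obs·Q·(S₀ − S) = 0.1462 × 632.9 = 92.56 kg VSS/d.
Carbonaceous O₂ demand = substrate oxidised − cell-mass equivalent = 632.9 − 1.42 × 92.56 = 501.5 kg O₂/d.

R_O ≈ 501 kg O₂/d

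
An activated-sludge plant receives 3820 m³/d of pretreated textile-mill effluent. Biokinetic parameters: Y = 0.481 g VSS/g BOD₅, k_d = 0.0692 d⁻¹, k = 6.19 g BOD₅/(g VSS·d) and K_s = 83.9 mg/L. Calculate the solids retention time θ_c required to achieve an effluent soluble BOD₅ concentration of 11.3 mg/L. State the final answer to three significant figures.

Specific growth rate at S = 11.3 mg/L: μ = YkS/(K_s+S) = 0.481·6.19·11.3/(83.9+11.3) = 0.3534 d⁻¹.
θ_c = 1/(μ − k_d) = 1/(0.3534 − 0.0692) = 1/0.2842 = 3.519 d.

θ_c ≈ 3.52 d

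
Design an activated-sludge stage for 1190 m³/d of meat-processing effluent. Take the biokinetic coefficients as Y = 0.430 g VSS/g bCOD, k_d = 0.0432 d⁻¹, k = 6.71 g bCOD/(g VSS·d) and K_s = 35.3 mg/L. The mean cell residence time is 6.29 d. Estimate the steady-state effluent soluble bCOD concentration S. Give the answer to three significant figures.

Effluent substrate depends only on kinetics and SRT: S = K_s(1 + k_d θ_c) / [θ_c(Yk − k_d) − 1] = 35.3 × (1 + 0.0432 × 6.29) / [6.29 × (0.430 × 6.71 − 0.0432) − 1] = 44.89 / 16.88 = 2.660 mg/L.

S ≈ 2.66 mg/L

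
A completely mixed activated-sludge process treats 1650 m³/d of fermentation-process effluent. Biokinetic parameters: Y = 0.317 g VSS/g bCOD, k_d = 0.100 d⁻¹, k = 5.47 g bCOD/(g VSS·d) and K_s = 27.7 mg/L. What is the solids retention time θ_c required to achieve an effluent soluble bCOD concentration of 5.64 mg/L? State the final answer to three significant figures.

θ_c ≈ 5.17 d

Specific growth rate at S = 5.64 mg/L: μ = YkS/(K_s+S) = 0.317·5.47·5.64/(27.7+5.64) = 0.2933 d⁻¹.
1/θ_c = 0.2933 − 0.100 = 0.1933 d⁻¹, so θ_c = 5.172 d.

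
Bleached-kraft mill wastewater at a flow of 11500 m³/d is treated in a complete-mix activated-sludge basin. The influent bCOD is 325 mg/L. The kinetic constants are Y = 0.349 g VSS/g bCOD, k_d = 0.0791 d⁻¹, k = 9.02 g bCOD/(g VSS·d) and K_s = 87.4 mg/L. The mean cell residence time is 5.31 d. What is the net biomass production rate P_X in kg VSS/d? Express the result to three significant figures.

P_X ≈ 896 kg VSS/d

For a completely mixed reactor with recycle the Lawrence–McCarty relation gives S = K_s·(1 + k_d·θ_c) / [θ_c·(Y·k − k_d) − 1] = 87.4 × (1 + 0.0791 × 5.31) / [5.31 × (0.349 × 9.02 − 0.0791) − 1] = 124.1 / 15.30 = 8.114 mg/L.
The observed yield is Y_obs = Y/(1 + k_d·θ_c) = 0.349 / (1 + 0.0791 × 5.31) = 0.349 / 1.420 = 0.2458 g VSS per g bCOD removed.
Mass of bCOD removed per day: Q(S₀ − S) = 11500 × 316.9 g/m³ = 3644 kg/d.
So the net sludge growth is P_X = 0.2458 × 3644 = 895.6 kg VSS/d.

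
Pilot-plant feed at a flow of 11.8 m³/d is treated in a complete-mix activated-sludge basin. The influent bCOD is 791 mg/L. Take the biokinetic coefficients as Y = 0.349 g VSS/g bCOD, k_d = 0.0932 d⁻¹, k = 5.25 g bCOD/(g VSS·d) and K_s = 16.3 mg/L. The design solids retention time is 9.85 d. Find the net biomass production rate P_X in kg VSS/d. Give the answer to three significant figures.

From the Monod/SRT balance for a CMAS, S = K_s·(1+k_d θ_c)/[θ_c·(Y k − k_d) − 1] = 16.3 × (1 + 0.0932 × 9.85) / [9.85 × (0.349 × 5.25 − 0.0932) − 1] = 31.26 / 16.13 = 1.938 mg/L.
Observed yield with endogenous decay: Y_obs = Y / (1 + k_d·θ_c) = 0.349 / (1 + 0.0932 × 9.85) = 0.349 / 1.918 = 0.1820 g VSS/g bCOD.
Mass of bCOD removed per day: Q(S₀ − S) = 11.8 × 789.1 g/m³ = 9.311 kg/d.
So the net sludge growth is P_X = 0.1820 × 9.311 = 1.694 kg VSS/d.

P_X ≈ 1.69 kg VSS/d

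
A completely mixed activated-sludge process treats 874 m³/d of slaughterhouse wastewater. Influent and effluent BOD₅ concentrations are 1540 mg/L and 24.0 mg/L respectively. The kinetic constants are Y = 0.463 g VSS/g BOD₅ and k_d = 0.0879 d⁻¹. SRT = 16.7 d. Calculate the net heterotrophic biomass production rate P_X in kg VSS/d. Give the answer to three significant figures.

P_X ≈ 249 kg VSS/d

Observed yield with endogenous decay: Y_obs = Y / (1 + k_d·θ_c) = 0.463 / (1 + 0.0879 × 16.7) = 0.463 / 2.468 = 0.1876 g VSS/g BOD₅.
ΔS = 1540 − 24.0 = 1516 mg/L, so the substrate removal rate is 874 × 1516/1000 = 1325 kg BOD₅/d.
So the net sludge growth is P_X = 0.1876 × 1325 = 248.6 kg VSS/d.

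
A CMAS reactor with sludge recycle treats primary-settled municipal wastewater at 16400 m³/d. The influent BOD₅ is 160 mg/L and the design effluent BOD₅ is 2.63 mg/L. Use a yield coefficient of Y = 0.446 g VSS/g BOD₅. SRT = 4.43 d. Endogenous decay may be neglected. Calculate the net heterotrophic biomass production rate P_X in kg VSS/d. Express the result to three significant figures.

P_X ≈ 1150 kg VSS/d

With endogenous decay neglected, the observed yield equals the true yield: Y_obs = Y = 0.446 g VSS/g BOD₅.
Q·(S₀ − S) = 16400 × (160 − 2.63) × 10⁻³ = 2581 kg/d removed.
Biomass produced: P_X = Y_obs·Q·ΔS = 0.4460 × 2581 ≈ 1151 kg VSS/d.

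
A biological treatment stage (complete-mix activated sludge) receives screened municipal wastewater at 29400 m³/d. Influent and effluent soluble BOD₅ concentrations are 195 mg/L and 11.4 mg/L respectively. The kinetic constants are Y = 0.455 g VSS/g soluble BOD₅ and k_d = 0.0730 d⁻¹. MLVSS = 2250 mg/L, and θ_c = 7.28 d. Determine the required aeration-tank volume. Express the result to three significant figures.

Rearranging the biomass balance for a CMAS with decay, V = Y·Q·ΔS·θ_c / [X·(1+k_d θ_c)] = 0.455 × 29400 × (195 − 11.4) × 7.28 / [2250 × (1 + 0.0730 × 7.28)] = 1.79×10^7 / 3446 = 5189 m³.

V ≈ 5190 m³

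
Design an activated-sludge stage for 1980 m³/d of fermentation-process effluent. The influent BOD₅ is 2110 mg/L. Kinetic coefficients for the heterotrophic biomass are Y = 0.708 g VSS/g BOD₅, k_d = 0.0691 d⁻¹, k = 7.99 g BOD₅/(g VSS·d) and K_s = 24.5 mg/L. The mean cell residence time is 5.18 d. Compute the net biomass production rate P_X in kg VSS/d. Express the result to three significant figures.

From the Monod/SRT balance for a CMAS, S = K_s·(1+k_d θ_c)/[θ_c·(Y k − k_d) − 1] = 24.5 × (1 + 0.0691 × 5.18) / [5.18 × (0.708 × 7.99 − 0.0691) − 1] = 33.27 / 27.94 = 1.191 mg/L.
Correct the yield for decay: Y_obs = Y/(1 + k_d θ_c) = 0.708 / (1 + 0.0691 × 5.18) = 0.708 / 1.358 = 0.5214.
Mass of BOD₅ removed per day: Q(S₀ − S) = 1980 × 2109 g/m³ = 4175 kg/d.
Net biomass production P_X = Y_obs × Q·(S₀ − S) = 0.5214 × 4175 = 2177 kg VSS/d.

P_X ≈ 2180 kg VSS/d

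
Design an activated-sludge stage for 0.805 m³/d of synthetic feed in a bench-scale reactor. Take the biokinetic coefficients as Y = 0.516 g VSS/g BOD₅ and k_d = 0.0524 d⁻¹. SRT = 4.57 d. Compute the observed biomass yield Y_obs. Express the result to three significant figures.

Y_obs ≈ 0.416 g VSS/g BOD₅

Y_obs = Y / (1 + k_d θ_c) = 0.516 / (1 + 0.0524 × 4.57) = 0.516 / 1.239 = 0.4163.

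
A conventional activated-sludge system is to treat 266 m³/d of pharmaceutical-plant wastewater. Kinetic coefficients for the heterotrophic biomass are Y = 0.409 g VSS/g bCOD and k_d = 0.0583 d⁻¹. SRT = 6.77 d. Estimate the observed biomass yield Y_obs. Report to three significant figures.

Y_obs ≈ 0.293 g VSS/g bCOD

Observed yield with endogenous decay: Y_obs = Y / (1 + k_d·θ_c) = 0.409 / (1 + 0.0583 × 6.77) = 0.409 / 1.395 = 0.2933 g VSS/g bCOD.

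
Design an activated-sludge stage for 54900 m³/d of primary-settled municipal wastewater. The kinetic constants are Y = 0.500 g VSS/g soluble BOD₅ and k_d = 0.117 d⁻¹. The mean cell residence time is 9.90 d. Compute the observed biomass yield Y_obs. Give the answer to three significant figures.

Y_obs ≈ 0.232 g VSS/g soluble BOD₅

The observed yield is Y_obs = Y/(1 + k_d·θ_c) = 0.500 / (1 + 0.117 × 9.90) = 0.500 / 2.158 = 0.2317 g VSS per g soluble BOD₅ removed.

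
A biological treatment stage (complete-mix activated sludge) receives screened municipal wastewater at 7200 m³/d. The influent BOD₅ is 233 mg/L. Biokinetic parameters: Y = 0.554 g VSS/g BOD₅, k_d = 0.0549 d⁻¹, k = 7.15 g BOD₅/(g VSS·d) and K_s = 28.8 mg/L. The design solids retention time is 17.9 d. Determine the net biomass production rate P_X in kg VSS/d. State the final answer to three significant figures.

From the Monod/SRT balance for a CMAS, S = K_s·(1+k_d θ_c)/[θ_c·(Y k − k_d) − 1] = 28.8 × (1 + 0.0549 × 17.9) / [17.9 × (0.554 × 7.15 − 0.0549) − 1] = 57.10 / 68.92 = 0.8285 mg/L.
Observed yield with endogenous decay: Y_obs = Y / (1 + k_d·θ_c) = 0.554 / (1 + 0.0549 × 17.9) = 0.554 / 1.983 = 0.2794 g VSS/g BOD₅.
Q·(S₀ − S) = 7200 × (233 − 0.829) × 10⁻³ = 1672 kg/d removed.
So the net sludge growth is P_X = 0.2794 × 1672 = 467.1 kg VSS/d.

P_X ≈ 467 kg VSS/d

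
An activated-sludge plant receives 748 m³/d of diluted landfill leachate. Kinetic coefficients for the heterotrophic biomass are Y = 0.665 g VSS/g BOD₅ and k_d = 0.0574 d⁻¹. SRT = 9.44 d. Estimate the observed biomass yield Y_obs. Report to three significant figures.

Y_obs ≈ 0.431 g VSS/g BOD₅

Observed yield with endogenous decay: Y_obs = Y / (1 + k_d·θ_c) = 0.665 / (1 + 0.0574 × 9.44) = 0.665 / 1.542 = 0.4313 g VSS/g BOD₅.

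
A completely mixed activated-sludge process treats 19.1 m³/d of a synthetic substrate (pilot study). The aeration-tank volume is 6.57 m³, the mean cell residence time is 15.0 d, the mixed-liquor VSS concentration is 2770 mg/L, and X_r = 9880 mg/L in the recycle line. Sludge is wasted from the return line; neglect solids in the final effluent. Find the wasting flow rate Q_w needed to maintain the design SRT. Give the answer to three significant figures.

Q_w = (V·X)/(θ_c X_r) = 6.570 × 2770 / (15.0 × 9880) = 0.1228 m³/d.

Q_w ≈ 0.123 m³/d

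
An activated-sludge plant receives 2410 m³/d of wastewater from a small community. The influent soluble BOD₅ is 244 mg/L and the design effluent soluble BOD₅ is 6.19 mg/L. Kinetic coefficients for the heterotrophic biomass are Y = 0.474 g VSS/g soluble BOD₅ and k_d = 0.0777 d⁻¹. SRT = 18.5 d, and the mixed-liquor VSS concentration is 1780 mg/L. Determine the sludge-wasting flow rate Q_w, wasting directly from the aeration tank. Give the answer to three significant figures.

From the SRT design equation V = Y Q (S₀−S) θ_c / [X (1 + k_d θ_c)] = 0.474 × 2410 × (244 − 6.19) × 18.5 / [1780 × (1 + 0.0777 × 18.5)] = 5.03×10^6 / 4339 = 1158 m³.
With mixed-liquor wasting, θ_c = V/Q_w, so Q_w = V/θ_c = 1158/18.5 = 62.61 m³/d.

Q_w ≈ 62.6 m³/d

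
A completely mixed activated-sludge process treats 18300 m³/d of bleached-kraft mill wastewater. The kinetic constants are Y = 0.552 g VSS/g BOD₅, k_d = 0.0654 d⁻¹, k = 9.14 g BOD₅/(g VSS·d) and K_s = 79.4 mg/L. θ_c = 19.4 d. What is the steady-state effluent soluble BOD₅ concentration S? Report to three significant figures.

S ≈ 1.88 mg/L

Effluent substrate depends only on kinetics and SRT: S = K_s(1 + k_d θ_c) / [θ_c(Yk − k_d) − 1] = 79.4 × (1 + 0.0654 × 19.4) / [19.4 × (0.552 × 9.14 − 0.0654) − 1] = 180.1 / 95.61 = 1.884 mg/L.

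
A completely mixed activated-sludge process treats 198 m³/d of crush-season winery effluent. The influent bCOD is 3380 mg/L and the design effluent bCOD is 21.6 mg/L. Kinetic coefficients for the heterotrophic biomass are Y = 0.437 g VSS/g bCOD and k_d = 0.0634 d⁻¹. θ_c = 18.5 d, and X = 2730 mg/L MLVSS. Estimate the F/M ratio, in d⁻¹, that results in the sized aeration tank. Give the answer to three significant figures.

From the SRT design equation V = Y Q (S₀−S) θ_c / [X (1 + k_d θ_c)] = 0.437 × 198 × (3380 − 21.6) × 18.5 / [2730 × (1 + 0.0634 × 18.5)] = 5.38×10^6 / 5932 = 906.3 m³.
F/M = Q·S₀ / (V·X) = 198 × 3380 / (906.3 × 2730) = 0.2705 g bCOD·(g VSS·d)⁻¹.

F/M ≈ 0.271 d⁻¹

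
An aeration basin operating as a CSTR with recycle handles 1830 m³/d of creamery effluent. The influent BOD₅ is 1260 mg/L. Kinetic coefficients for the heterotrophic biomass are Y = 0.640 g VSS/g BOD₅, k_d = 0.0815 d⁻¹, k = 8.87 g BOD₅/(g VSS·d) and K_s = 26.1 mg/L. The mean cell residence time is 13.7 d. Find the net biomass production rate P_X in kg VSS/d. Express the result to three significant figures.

P_X ≈ 697 kg VSS/d

Effluent substrate depends only on kinetics and SRT: S = K_s(1 + k_d θ_c) / [θ_c(Yk − k_d) − 1] = 26.1 × (1 + 0.0815 × 13.7) / [13.7 × (0.640 × 8.87 − 0.0815) − 1] = 55.24 / 75.66 = 0.7302 mg/L.
The observed yield is Y_obs = Y/(1 + k_d·θ_c) = 0.640 / (1 + 0.0815 × 13.7) = 0.640 / 2.117 = 0.3024 g VSS per g BOD₅ removed.
Mass of BOD₅ removed per day: Q(S₀ − S) = 1830 × 1259 g/m³ = 2304 kg/d.
P_X = Y_obs · Q(S₀ − S) = 0.3024 × 2304 = 696.8 kg VSS/d.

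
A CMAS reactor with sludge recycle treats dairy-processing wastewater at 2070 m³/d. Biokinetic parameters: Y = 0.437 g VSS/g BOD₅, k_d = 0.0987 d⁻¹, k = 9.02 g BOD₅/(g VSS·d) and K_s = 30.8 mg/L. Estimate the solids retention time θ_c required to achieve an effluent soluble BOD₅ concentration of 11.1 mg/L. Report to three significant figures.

From 1/θ_c = Y·k·S/(K_s + S) − k_d: Y·k·S/(K_s+S) = 0.437 × 9.02 × 11.1 / (30.8 + 11.1) = 1.044 d⁻¹.
1/θ_c = 1.044 − 0.0987 = 0.9455 d⁻¹, so θ_c = 1.058 d.

θ_c ≈ 1.06 d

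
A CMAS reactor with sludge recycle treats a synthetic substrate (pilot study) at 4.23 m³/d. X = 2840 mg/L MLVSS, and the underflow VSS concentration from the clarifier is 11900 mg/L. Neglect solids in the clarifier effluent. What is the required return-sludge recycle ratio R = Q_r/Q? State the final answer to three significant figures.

Solids balance on the clarifier gives (1+R)X = R·X_r, so R = X/(X_r − X) = 2840 / (11900 − 2840) = 0.3135.

R ≈ 0.313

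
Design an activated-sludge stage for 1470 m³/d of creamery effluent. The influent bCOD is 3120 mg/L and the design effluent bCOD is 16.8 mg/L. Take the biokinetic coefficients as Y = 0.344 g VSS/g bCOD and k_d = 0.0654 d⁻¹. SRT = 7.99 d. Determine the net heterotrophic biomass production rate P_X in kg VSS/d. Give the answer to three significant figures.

Observed yield with endogenous decay: Y_obs = Y / (1 + k_d·θ_c) = 0.344 / (1 + 0.0654 × 7.99) = 0.344 / 1.523 = 0.2259 g VSS/g bCOD.
Mass of bCOD removed per day: Q(S₀ − S) = 1470 × 3103 g/m³ = 4562 kg/d.
P_X = Y_obs · Q(S₀ − S) = 0.2259 × 4562 = 1031 kg VSS/d.

P_X ≈ 1030 kg VSS/d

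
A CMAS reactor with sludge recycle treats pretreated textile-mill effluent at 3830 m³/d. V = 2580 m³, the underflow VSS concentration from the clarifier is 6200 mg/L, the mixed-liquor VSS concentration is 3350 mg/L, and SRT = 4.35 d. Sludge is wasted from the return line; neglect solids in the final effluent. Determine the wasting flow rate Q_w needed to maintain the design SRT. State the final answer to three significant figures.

Q_w ≈ 320 m³/d

θ_c = V·X/(Q_w·X_r) when wasting from the recycle, so Q_w = V·X/(θ_c·X_r) = 2580 × 3350 / (4.35 × 6200) = 320.5 m³/d.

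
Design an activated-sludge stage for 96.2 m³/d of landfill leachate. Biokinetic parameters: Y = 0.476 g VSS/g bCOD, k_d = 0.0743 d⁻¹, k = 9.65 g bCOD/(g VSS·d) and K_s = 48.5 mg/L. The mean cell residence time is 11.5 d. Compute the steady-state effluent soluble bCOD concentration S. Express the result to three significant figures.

From the Monod/SRT balance for a CMAS, S = K_s·(1+k_d θ_c)/[θ_c·(Y k − k_d) − 1] = 48.5 × (1 + 0.0743 × 11.5) / [11.5 × (0.476 × 9.65 − 0.0743) − 1] = 89.94 / 50.97 = 1.765 mg/L.

S ≈ 1.76 mg/L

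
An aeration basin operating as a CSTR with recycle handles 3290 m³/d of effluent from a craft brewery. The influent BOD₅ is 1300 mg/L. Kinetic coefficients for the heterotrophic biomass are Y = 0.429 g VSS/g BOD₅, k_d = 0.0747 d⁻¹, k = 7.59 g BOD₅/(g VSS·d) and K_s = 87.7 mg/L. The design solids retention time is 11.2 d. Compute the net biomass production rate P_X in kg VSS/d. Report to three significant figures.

P_X ≈ 995 kg VSS/d

Effluent substrate depends only on kinetics and SRT: S = K_s(1 + k_d θ_c) / [θ_c(Yk − k_d) − 1] = 87.7 × (1 + 0.0747 × 11.2) / [11.2 × (0.429 × 7.59 − 0.0747) − 1] = 161.1 / 34.63 = 4.651 mg/L.
Correct the yield for decay: Y_obs = Y/(1 + k_d θ_c) = 0.429 / (1 + 0.0747 × 11.2) = 0.429 / 1.837 = 0.2336.
Q·(S₀ − S) = 3290 × (1300 − 4.65) × 10⁻³ = 4262 kg/d removed.
P_X = Y_obs · Q(S₀ − S) = 0.2336 × 4262 = 995.4 kg VSS/d.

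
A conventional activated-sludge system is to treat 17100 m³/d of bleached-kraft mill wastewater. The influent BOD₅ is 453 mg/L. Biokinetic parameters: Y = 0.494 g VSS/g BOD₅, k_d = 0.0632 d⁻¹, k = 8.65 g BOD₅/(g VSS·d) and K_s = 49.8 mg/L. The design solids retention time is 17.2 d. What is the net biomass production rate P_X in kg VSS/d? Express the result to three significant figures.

Effluent substrate depends only on kinetics and SRT: S = K_s(1 + k_d θ_c) / [θ_c(Yk − k_d) − 1] = 49.8 × (1 + 0.0632 × 17.2) / [17.2 × (0.494 × 8.65 − 0.0632) − 1] = 103.9 / 71.41 = 1.455 mg/L.
Observed yield with endogenous decay: Y_obs = Y / (1 + k_d·θ_c) = 0.494 / (1 + 0.0632 × 17.2) = 0.494 / 2.087 = 0.2367 g VSS/g BOD₅.
Mass of BOD₅ removed per day: Q(S₀ − S) = 17100 × 451.5 g/m³ = 7721 kg/d.
Biomass produced: P_X = Y_obs·Q·ΔS = 0.2367 × 7721 ≈ 1828 kg VSS/d.

P_X ≈ 1830 kg VSS/d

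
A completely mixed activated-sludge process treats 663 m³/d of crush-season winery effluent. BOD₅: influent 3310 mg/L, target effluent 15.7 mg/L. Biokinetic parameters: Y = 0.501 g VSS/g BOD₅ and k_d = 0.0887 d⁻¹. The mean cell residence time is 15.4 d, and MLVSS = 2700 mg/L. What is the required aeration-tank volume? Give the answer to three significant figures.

V ≈ 2640 m³

Steady-state biomass mass balance: V·X·(1 + k_d·θ_c) = Y·Q·(S₀ − S)·θ_c, so V = 0.501 × 663 × (3310 − 15.7) × 15.4 / [2700 × (1 + 0.0887 × 15.4)] = 1.69×10^7 / 6388 = 2638 m³.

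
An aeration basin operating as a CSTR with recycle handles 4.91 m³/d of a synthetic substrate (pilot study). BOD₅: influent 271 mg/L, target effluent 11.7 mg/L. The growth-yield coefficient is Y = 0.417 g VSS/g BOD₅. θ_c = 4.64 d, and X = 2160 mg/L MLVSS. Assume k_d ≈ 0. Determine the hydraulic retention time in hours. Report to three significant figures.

τ ≈ 5.57 h

Biomass mass balance (decay neglected): V·X = Y·Q·(S₀ − S)·θ_c, so V = 0.417 × 4.91 × (271 − 11.7) × 4.64 / 2160 = 1.140 m³.
HRT = V/Q = 1.140 m³ / 4.91 m³·d⁻¹ = 0.2323 d × 24 = 5.575 h.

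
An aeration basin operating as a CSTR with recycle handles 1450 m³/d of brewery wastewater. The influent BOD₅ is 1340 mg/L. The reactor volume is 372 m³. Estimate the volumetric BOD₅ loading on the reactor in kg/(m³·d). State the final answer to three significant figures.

L_v ≈ 5.22 kg BOD₅/(m³·d)

L_v = Q S₀ / V = 1450 × 1340 × 10⁻³ / 372.0 = 5.223 kg/(m³·d).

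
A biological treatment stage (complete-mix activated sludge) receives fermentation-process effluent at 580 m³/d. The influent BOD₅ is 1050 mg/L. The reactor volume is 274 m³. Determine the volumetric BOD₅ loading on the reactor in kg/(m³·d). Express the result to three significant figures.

L_v ≈ 2.22 kg BOD₅/(m³·d)

Volumetric loading L_v = Q·S₀ / V = 580 × 1050 g/m³ / 274.0 m³ = 2223 g/(m³·d) = 2.223 kg BOD₅/(m³·d).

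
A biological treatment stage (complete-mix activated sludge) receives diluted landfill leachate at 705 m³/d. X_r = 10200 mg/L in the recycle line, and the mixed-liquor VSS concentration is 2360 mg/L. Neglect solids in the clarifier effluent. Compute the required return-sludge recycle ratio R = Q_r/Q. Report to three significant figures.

R ≈ 0.301

Mass balance around the secondary clarifier (neglecting effluent solids): R = X / (X_r − X) = 2360 / (10200 − 2360) = 0.3010.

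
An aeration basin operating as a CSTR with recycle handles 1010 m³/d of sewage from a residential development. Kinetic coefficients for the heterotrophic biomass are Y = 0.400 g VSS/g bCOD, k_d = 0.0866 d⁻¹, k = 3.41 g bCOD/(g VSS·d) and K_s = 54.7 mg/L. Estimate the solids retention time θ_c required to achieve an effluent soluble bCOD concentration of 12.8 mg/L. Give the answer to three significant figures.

θ_c ≈ 5.81 d

From 1/θ_c = Y·k·S/(K_s + S) − k_d: Y·k·S/(K_s+S) = 0.400 × 3.41 × 12.8 / (54.7 + 12.8) = 0.2587 d⁻¹.
Then 1/θ_c = μ − k_d = 0.2587 − 0.0866 = 0.1721 d⁻¹, giving θ_c = 5.812 d.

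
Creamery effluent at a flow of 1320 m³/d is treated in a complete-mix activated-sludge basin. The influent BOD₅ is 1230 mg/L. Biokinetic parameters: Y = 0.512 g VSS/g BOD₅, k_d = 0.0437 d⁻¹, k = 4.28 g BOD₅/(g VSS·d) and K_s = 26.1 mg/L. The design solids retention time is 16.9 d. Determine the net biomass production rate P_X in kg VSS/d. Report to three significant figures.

For a completely mixed reactor with recycle the Lawrence–McCarty relation gives S = K_s·(1 + k_d·θ_c) / [θ_c·(Y·k − k_d) − 1] = 26.1 × (1 + 0.0437 × 16.9) / [16.9 × (0.512 × 4.28 − 0.0437) − 1] = 45.38 / 35.30 = 1.286 mg/L.
The observed yield is Y_obs = Y/(1 + k_d·θ_c) = 0.512 / (1 + 0.0437 × 16.9) = 0.512 / 1.739 = 0.2945 g VSS per g BOD₅ removed.
Substrate removed = Q·(S₀ − S) = 1320 m³/d × (1230 − 1.29) g/m³ = 1.62×10^6 g/d = 1622 kg/d.
Biomass produced: P_X = Y_obs·Q·ΔS = 0.2945 × 1622 ≈ 477.7 kg VSS/d.

P_X ≈ 478 kg VSS/d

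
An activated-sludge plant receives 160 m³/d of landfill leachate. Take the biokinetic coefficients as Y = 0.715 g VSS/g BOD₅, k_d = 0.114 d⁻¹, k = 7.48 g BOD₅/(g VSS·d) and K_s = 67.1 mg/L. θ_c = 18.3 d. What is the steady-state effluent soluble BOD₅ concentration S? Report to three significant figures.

S ≈ 2.18 mg/L

For a completely mixed reactor with recycle the Lawrence–McCarty relation gives S = K_s·(1 + k_d·θ_c) / [θ_c·(Y·k − k_d) − 1] = 67.1 × (1 + 0.114 × 18.3) / [18.3 × (0.715 × 7.48 − 0.114) − 1] = 207.1 / 94.79 = 2.185 mg/L.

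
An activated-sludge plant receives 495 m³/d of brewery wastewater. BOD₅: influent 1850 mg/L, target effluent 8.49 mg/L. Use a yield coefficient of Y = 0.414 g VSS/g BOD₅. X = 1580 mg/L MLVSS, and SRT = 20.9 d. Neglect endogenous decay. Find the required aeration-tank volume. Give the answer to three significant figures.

V ≈ 4990 m³

With k_d = 0 the design equation reduces to V = Y Q (S₀−S) θ_c / X = 0.414 × 495 × (1850 − 8.49) × 20.9 / 1580 = 4992 m³.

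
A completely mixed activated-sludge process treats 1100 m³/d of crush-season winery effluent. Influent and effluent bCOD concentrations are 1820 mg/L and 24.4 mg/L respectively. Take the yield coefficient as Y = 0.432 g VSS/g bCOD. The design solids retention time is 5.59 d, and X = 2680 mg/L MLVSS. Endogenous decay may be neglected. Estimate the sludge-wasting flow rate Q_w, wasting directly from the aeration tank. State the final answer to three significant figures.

Q_w ≈ 318 m³/d

V·X = Y·Q·ΔS·θ_c gives V = 0.432 × 1100 × (1820 − 24.4) × 5.59 / 2680 = 1780 m³.
Wasting from the aeration tank: Q_w = V / θ_c = 1780 / 5.59 = 318.4 m³/d.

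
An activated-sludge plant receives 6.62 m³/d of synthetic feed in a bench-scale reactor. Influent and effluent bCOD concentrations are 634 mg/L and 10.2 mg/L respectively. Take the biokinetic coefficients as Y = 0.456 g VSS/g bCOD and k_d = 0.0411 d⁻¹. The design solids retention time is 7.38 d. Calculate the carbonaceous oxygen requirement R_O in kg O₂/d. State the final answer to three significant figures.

R_O ≈ 2.08 kg O₂/d

Observed yield with endogenous decay: Y_obs = Y / (1 + k_d·θ_c) = 0.456 / (1 + 0.0411 × 7.38) = 0.456 / 1.303 = 0.3499 g VSS/g bCOD.
Q·(S₀ − S) = 6.62 × (634 − 10.2) × 10⁻³ = 4.130 kg/d removed.
P_X = Y_obs·Q·(S₀ − S) = 0.3499 × 4.130 = 1.445 kg VSS/d.
R_O = Q·ΔS − 1.42 P_X = 4.130 − 2.052 = 2.078 kg O₂/d.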